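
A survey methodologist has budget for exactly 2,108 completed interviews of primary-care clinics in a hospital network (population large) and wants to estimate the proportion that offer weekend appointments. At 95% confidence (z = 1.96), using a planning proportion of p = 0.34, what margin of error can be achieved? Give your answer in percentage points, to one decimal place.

2.0

SE(p̂) = √[p(1−p)/n] = √[0.2244/2108] = 0.01032.
E = z × SE = 1.96 × 0.01032 = 0.02022, or 2.0 percentage points.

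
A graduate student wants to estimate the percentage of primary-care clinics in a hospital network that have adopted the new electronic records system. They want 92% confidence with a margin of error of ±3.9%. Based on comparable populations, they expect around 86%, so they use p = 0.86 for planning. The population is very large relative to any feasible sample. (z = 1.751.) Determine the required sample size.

243

With p = 0.86, p(1−p) = 0.1204.
n = z²·p(1−p)/E² = 1.751² × 0.1204 / 0.039² = 3.0660 × 0.1204 / 0.001521 ≈ 242.70.
Rounding up gives n = 243.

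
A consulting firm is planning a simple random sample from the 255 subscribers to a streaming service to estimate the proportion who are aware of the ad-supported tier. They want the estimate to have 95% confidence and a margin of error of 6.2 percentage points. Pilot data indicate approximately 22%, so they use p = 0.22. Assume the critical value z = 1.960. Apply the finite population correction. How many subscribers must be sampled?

Unadjusted: n₀ = 1.960² × 0.22 × 0.78 / 0.062² ≈ 171.49, so n₀ = 172.
Finite population correction with N = 255: n = n₀ / (1 + (n₀−1)/N) = 172 / (1 + 171/255) = 172 / 1.6706 ≈ 102.96.
Rounding up, n = 103.

103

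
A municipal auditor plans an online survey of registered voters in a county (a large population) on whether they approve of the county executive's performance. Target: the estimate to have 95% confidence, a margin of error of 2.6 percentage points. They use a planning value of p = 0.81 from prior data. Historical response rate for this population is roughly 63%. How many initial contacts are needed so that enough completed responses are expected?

1389

For 95% confidence, z = 1.960.
Completed interviews needed: n₀ = 1.960² × 0.1539 / 0.026² ≈ 874.59 → 875.
At a 63% response rate, contacts needed = 875 / 0.63 ≈ 1388.89 → 1389.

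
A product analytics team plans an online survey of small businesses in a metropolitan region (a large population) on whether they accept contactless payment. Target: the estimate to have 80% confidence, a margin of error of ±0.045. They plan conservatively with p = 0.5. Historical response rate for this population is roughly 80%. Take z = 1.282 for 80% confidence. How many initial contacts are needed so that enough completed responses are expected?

Completed interviews needed: n₀ = 1.282² × 0.2500 / 0.045² ≈ 202.90 → 203.
At an 80% response rate, contacts needed = 203 / 0.80 ≈ 253.75 → 254.

254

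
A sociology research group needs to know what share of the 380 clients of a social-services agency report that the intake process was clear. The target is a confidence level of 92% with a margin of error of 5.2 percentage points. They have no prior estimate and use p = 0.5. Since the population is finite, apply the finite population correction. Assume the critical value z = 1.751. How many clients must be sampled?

163

Unadjusted: n₀ = 1.751² × 0.50 × 0.50 / 0.052² ≈ 283.47, so n₀ = 284.
Finite population correction with N = 380: n = n₀ / (1 + (n₀−1)/N) = 284 / (1 + 283/380) = 284 / 1.7447 ≈ 162.78.
Rounding up, n = 163.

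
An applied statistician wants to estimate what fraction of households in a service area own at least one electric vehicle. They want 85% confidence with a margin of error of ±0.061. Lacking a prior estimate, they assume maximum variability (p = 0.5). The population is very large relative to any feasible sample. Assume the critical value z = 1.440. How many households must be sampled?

With p = 0.5, p(1−p) = 0.25.
n = z²·p(1−p)/E² = 1.440² × 0.2500 / 0.061² = 2.0736 × 0.2500 / 0.003721 ≈ 139.32.
Rounding up gives n = 140.

140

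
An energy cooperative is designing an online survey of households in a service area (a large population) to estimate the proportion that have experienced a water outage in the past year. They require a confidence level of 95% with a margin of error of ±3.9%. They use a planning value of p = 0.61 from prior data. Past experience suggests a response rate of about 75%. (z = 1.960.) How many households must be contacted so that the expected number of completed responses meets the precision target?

802

Completed interviews needed: n₀ = 1.960² × 0.2379 / 0.039² ≈ 600.87 → 601.
At a 75% response rate, contacts needed = 601 / 0.75 ≈ 801.33 → 802.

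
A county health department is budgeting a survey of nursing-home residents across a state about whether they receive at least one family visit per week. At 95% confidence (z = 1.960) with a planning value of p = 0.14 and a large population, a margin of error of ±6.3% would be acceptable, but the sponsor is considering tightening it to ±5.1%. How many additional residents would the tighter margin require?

61

At ±6.3%: n = 1.960² × 0.1204 / 0.063² ≈ 116.54 → 117.
At ±5.1%: n = 1.960² × 0.1204 / 0.051² ≈ 177.83 → 178.
Additional respondents: 178 − 117 = 61.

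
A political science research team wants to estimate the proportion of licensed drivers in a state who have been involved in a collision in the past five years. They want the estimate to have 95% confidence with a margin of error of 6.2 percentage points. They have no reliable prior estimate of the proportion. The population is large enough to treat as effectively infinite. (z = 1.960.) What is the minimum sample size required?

With no prior estimate, use p = 0.5, giving p(1−p) = 0.25.
n = z²·p(1−p)/E² = 1.960² × 0.2500 / 0.062² = 3.8416 × 0.2500 / 0.003844 ≈ 249.84.
Rounding up gives n = 250.

250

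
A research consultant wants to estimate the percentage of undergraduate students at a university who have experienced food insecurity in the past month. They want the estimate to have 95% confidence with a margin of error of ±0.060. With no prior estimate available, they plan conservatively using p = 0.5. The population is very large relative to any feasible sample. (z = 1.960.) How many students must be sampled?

With p = 0.5, p(1−p) = 0.25.
n = z²·p(1−p)/E² = 1.960² × 0.2500 / 0.060² = 3.8416 × 0.2500 / 0.003600 ≈ 266.78.
Rounding up gives n = 267.

267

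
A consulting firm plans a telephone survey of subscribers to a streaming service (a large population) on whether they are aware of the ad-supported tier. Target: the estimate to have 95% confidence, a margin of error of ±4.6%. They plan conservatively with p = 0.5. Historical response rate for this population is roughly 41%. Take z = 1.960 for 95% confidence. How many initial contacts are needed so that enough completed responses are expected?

Completed interviews needed: n₀ = 1.960² × 0.2500 / 0.046² ≈ 453.88 → 454.
At a 41% response rate, contacts needed = 454 / 0.41 ≈ 1107.32 → 1108.

1108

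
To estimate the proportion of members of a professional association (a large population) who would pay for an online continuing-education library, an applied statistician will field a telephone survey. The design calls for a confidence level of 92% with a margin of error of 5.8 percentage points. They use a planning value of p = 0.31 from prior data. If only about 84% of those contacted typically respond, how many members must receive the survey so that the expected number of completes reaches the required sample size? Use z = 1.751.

Completed interviews needed: n₀ = 1.751² × 0.2139 / 0.058² ≈ 194.95 → 195.
At an 84% response rate, contacts needed = 195 / 0.84 ≈ 232.14 → 233.

233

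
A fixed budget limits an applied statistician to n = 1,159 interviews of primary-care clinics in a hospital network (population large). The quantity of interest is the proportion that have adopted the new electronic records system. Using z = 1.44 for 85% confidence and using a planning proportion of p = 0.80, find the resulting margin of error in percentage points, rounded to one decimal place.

1.7

SE(p̂) = √[p(1−p)/n] = √[0.1600/1159] = 0.01175.
E = z × SE = 1.44 × 0.01175 = 0.01692, or 1.7 percentage points.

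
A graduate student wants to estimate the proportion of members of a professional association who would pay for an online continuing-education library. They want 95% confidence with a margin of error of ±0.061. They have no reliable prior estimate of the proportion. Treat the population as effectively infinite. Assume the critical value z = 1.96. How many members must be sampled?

259

With no prior estimate, use p = 0.5, giving p(1−p) = 0.25.
n = z²·p(1−p)/E² = 1.96² × 0.2500 / 0.061² = 3.8416 × 0.2500 / 0.003721 ≈ 258.10.
Rounding up gives n = 259.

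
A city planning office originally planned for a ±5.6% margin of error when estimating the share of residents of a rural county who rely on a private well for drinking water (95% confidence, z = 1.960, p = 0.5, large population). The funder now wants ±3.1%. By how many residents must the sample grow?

At ±5.6%: n = 1.960² × 0.2500 / 0.056² ≈ 306.25 → 307.
At ±3.1%: n = 1.960² × 0.2500 / 0.031² ≈ 999.38 → 1000.
Additional respondents: 1000 − 307 = 693.

693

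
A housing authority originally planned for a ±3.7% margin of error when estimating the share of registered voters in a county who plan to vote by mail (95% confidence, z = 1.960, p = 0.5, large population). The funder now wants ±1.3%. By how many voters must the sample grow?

4981

At ±3.7%: n = 1.960² × 0.2500 / 0.037² ≈ 701.53 → 702.
At ±1.3%: n = 1.960² × 0.2500 / 0.013² ≈ 5682.84 → 5683.
Additional respondents: 5683 − 702 = 4981.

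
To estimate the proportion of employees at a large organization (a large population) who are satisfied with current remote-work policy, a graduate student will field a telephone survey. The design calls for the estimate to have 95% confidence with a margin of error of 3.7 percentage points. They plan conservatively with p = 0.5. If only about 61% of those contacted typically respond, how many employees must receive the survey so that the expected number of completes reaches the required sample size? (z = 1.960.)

Completed interviews needed: n₀ = 1.960² × 0.2500 / 0.037² ≈ 701.53 → 702.
At a 61% response rate, contacts needed = 702 / 0.61 ≈ 1150.82 → 1151.

1151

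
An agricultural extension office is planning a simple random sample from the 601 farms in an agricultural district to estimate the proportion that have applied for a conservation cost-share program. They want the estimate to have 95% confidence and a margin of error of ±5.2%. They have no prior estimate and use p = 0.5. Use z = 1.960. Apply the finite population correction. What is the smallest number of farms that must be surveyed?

Unadjusted: n₀ = 1.960² × 0.50 × 0.50 / 0.052² ≈ 355.18, so n₀ = 356.
Finite population correction with N = 601: n = n₀ / (1 + (n₀−1)/N) = 356 / (1 + 355/601) = 356 / 1.5907 ≈ 223.80.
Rounding up, n = 224.

224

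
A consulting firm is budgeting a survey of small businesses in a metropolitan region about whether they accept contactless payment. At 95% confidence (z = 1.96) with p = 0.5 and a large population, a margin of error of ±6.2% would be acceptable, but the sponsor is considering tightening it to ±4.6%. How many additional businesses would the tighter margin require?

At ±6.2%: n = 1.96² × 0.2500 / 0.062² ≈ 249.84 → 250.
At ±4.6%: n = 1.96² × 0.2500 / 0.046² ≈ 453.88 → 454.
Additional respondents: 454 − 250 = 204.

204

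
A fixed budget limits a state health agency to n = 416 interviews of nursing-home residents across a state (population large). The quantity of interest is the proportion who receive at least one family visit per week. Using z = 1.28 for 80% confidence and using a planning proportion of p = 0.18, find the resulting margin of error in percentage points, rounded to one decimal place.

2.4

SE(p̂) = √[p(1−p)/n] = √[0.1476/416] = 0.01884.
E = z × SE = 1.28 × 0.01884 = 0.02411, or 2.4 percentage points.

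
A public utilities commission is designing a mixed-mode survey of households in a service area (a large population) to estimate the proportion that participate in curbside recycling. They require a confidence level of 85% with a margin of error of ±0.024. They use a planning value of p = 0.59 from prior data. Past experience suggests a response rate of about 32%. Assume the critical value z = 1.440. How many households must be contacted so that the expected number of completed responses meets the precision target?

Completed interviews needed: n₀ = 1.440² × 0.2419 / 0.024² ≈ 870.84 → 871.
At a 32% response rate, contacts needed = 871 / 0.32 ≈ 2721.88 → 2722.

2722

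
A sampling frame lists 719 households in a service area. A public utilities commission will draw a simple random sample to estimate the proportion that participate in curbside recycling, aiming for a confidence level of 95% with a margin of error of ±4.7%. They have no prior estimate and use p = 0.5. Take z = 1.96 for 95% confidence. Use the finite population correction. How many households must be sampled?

Unadjusted: n₀ = 1.96² × 0.50 × 0.50 / 0.047² ≈ 434.77, so n₀ = 435.
Finite population correction with N = 719: n = n₀ / (1 + (n₀−1)/N) = 435 / (1 + 434/719) = 435 / 1.6036 ≈ 271.26.
Rounding up, n = 272.

272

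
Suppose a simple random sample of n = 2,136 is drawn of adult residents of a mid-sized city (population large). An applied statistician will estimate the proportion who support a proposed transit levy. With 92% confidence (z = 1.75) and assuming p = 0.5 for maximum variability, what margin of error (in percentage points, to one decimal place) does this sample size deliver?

SE(p̂) = √[p(1−p)/n] = √[0.2500/2136] = 0.01082.
E = z × SE = 1.75 × 0.01082 = 0.01893, or 1.9 percentage points.

1.9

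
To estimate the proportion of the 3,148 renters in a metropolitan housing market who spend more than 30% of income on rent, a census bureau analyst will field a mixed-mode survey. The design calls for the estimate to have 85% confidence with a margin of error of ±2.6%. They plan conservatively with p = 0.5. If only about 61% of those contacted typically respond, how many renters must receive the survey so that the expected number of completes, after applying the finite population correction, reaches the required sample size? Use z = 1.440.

Completed interviews needed (unadjusted): n₀ = 1.440² × 0.2500 / 0.026² ≈ 766.86 → 767.
FPC for N = 3,148: n = 767 / (1 + 766/3148) = 767 / 1.2433 ≈ 616.89 → 617.
At a 61% response rate, contacts needed = 617 / 0.61 ≈ 1011.48 → 1012.

1012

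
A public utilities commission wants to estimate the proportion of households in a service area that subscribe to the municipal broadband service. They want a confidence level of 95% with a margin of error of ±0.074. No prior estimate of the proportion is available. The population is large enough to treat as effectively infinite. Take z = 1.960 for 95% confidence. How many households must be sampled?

With no prior estimate, use p = 0.5, giving p(1−p) = 0.25.
n = z²·p(1−p)/E² = 1.960² × 0.2500 / 0.074² = 3.8416 × 0.2500 / 0.005476 ≈ 175.38.
Rounding up gives n = 176.

176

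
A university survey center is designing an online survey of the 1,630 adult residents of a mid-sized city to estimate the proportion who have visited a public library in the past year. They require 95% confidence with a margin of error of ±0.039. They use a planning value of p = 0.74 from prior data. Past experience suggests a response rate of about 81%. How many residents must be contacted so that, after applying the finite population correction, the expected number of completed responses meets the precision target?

463

For 95% confidence, z = 1.960.
Completed interviews needed (unadjusted): n₀ = 1.960² × 0.1924 / 0.039² ≈ 485.95 → 486.
FPC for N = 1,630: n = 486 / (1 + 485/1630) = 486 / 1.2975 ≈ 374.55 → 375.
At an 81% response rate, contacts needed = 375 / 0.81 ≈ 462.96 → 463.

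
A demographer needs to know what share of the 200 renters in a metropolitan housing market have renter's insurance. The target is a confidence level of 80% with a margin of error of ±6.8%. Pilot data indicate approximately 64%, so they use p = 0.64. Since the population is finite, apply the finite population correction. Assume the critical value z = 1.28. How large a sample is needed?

59

Unadjusted: n₀ = 1.28² × 0.64 × 0.36 / 0.068² ≈ 81.64, so n₀ = 82.
Finite population correction with N = 200: n = n₀ / (1 + (n₀−1)/N) = 82 / (1 + 81/200) = 82 / 1.4050 ≈ 58.36.
Rounding up, n = 59.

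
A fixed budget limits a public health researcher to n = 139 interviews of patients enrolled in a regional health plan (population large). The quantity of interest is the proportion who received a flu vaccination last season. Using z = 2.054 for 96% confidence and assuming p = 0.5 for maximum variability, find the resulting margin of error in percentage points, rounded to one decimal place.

SE(p̂) = √[p(1−p)/n] = √[0.2500/139] = 0.04241.
E = z × SE = 2.054 × 0.04241 = 0.08711, or 8.7 percentage points.

8.7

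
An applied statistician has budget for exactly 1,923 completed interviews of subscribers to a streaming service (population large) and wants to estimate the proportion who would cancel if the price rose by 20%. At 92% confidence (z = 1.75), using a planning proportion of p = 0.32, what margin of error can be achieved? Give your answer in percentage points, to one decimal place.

SE(p̂) = √[p(1−p)/n] = √[0.2176/1923] = 0.01064.
E = z × SE = 1.75 × 0.01064 = 0.01862, or 1.9 percentage points.

1.9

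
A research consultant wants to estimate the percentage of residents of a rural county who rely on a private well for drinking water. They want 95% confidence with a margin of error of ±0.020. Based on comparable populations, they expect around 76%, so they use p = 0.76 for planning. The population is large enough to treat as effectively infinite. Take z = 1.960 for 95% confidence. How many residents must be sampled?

With p = 0.76, p(1−p) = 0.1824.
n = z²·p(1−p)/E² = 1.960² × 0.1824 / 0.020² = 3.8416 × 0.1824 / 0.000400 ≈ 1751.77.
Rounding up gives n = 1752.

1752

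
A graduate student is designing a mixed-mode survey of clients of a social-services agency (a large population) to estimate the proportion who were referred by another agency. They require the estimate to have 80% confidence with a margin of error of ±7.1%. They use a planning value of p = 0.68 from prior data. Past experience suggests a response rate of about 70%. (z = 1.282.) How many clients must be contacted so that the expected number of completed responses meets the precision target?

102

Completed interviews needed: n₀ = 1.282² × 0.2176 / 0.071² ≈ 70.94 → 71.
At a 70% response rate, contacts needed = 71 / 0.70 ≈ 101.43 → 102.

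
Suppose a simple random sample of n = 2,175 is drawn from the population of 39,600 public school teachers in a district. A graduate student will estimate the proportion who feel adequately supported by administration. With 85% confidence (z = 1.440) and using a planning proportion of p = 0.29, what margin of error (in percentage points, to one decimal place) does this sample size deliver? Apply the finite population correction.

Finite-population factor: (N−n)/(N−1) = (39600−2175)/(39600−1) = 0.9451.
SE(p̂) = √[p(1−p)/n · (N−n)/(N−1)] = √[0.2059/2175 × 0.9451] = 0.00946.
E = z × SE = 1.440 × 0.00946 = 0.01362 ≈ 1.4 percentage points.

1.4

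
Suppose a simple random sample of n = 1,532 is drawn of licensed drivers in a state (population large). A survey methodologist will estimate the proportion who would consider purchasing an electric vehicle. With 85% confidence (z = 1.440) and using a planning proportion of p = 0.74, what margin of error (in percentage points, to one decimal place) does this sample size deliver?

SE(p̂) = √[p(1−p)/n] = √[0.1924/1532] = 0.01121.
E = z × SE = 1.440 × 0.01121 = 0.01614, or 1.6 percentage points.

1.6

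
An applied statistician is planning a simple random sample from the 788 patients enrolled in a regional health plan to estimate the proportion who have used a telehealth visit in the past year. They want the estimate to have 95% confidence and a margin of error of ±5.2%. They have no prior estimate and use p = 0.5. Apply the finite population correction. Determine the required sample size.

For 95% confidence, z = 1.96.
Unadjusted: n₀ = 1.96² × 0.50 × 0.50 / 0.052² ≈ 355.18, so n₀ = 356.
Finite population correction with N = 788: n = n₀ / (1 + (n₀−1)/N) = 356 / (1 + 355/788) = 356 / 1.4505 ≈ 245.43.
Rounding up, n = 246.

246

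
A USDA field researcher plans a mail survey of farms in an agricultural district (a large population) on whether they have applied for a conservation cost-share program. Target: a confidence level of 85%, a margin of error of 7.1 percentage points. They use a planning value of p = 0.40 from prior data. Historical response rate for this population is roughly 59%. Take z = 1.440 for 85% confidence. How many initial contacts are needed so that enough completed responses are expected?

Completed interviews needed: n₀ = 1.440² × 0.2400 / 0.071² ≈ 98.72 → 99.
At a 59% response rate, contacts needed = 99 / 0.59 ≈ 167.80 → 168.

168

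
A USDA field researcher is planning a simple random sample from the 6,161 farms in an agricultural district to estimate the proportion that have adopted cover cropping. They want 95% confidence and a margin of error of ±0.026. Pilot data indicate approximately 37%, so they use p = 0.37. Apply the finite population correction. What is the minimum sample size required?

For 95% confidence, z = 1.960.
Unadjusted: n₀ = 1.960² × 0.37 × 0.63 / 0.026² ≈ 1324.67, so n₀ = 1325.
Finite population correction with N = 6,161: n = n₀ / (1 + (n₀−1)/N) = 1325 / (1 + 1324/6161) = 1325 / 1.2149 ≈ 1090.62.
Rounding up, n = 1091.

1091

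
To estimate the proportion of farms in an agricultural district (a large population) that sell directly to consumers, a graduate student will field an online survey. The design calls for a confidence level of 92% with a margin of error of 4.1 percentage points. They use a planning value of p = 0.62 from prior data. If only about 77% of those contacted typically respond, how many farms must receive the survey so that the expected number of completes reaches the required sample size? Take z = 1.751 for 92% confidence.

Completed interviews needed: n₀ = 1.751² × 0.2356 / 0.041² ≈ 429.71 → 430.
At a 77% response rate, contacts needed = 430 / 0.77 ≈ 558.44 → 559.

559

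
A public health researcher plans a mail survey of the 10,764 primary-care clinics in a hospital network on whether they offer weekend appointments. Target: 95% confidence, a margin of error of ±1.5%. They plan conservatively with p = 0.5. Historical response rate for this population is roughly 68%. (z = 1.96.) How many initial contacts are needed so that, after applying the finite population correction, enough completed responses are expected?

Completed interviews needed (unadjusted): n₀ = 1.96² × 0.2500 / 0.015² ≈ 4268.44 → 4269.
FPC for N = 10,764: n = 4269 / (1 + 4268/10764) = 4269 / 1.3965 ≈ 3056.91 → 3057.
At a 68% response rate, contacts needed = 3057 / 0.68 ≈ 4495.59 → 4496.

4496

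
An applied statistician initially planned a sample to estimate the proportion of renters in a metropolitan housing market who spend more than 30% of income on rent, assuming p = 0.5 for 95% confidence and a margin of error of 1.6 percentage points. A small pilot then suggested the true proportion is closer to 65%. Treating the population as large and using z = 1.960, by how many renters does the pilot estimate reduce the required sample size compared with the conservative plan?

338

Conservative (p = 0.5): n = 1.960² × 0.25 / 0.016² ≈ 3751.56 → 3752.
Using p = 0.65: p(1−p) = 0.2275, so n = 1.960² × 0.2275 / 0.016² ≈ 3413.92 → 3414.
Reduction: 3752 − 3414 = 338.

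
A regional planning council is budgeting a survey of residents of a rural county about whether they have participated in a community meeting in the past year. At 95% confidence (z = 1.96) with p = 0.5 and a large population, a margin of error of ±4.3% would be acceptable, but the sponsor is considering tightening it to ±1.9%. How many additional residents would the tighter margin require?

At ±4.3%: n = 1.96² × 0.2500 / 0.043² ≈ 519.42 → 520.
At ±1.9%: n = 1.96² × 0.2500 / 0.019² ≈ 2660.39 → 2661.
Additional respondents: 2661 − 520 = 2141.

2141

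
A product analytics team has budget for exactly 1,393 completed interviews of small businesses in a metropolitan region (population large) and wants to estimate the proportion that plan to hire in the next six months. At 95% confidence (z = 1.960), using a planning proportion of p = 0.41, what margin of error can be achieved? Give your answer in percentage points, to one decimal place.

2.6

SE(p̂) = √[p(1−p)/n] = √[0.2419/1393] = 0.01318.
E = z × SE = 1.960 × 0.01318 = 0.02583, or 2.6 percentage points.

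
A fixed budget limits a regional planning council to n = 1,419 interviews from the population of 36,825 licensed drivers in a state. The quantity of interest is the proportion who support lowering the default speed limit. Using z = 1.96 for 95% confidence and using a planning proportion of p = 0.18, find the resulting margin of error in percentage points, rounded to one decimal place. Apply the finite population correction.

2.0

Finite-population factor: (N−n)/(N−1) = (36825−1419)/(36825−1) = 0.9615.
SE(p̂) = √[p(1−p)/n · (N−n)/(N−1)] = √[0.1476/1419 × 0.9615] = 0.01000.
E = z × SE = 1.96 × 0.01000 = 0.01960 ≈ 2.0 percentage points.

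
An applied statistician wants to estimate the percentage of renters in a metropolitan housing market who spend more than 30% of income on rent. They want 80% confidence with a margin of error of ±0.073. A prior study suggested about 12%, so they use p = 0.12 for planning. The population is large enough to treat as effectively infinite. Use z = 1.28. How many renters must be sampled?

33

With p = 0.12, p(1−p) = 0.1056.
n = z²·p(1−p)/E² = 1.28² × 0.1056 / 0.073² = 1.6384 × 0.1056 / 0.005329 ≈ 32.47.
Rounding up gives n = 33.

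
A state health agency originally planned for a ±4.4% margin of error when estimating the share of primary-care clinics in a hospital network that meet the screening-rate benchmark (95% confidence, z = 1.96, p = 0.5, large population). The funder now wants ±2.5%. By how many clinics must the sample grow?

At ±4.4%: n = 1.96² × 0.2500 / 0.044² ≈ 496.07 → 497.
At ±2.5%: n = 1.96² × 0.2500 / 0.025² ≈ 1536.64 → 1537.
Additional respondents: 1537 − 497 = 1040.

1040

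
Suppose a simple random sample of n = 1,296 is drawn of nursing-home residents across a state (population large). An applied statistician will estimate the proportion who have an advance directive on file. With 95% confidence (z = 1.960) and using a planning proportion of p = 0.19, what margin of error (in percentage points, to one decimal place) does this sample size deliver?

2.1

SE(p̂) = √[p(1−p)/n] = √[0.1539/1296] = 0.01090.
E = z × SE = 1.960 × 0.01090 = 0.02136, or 2.1 percentage points.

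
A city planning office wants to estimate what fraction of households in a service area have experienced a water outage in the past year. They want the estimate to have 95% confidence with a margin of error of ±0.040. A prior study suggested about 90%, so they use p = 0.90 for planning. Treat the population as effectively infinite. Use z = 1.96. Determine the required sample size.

With p = 0.90, p(1−p) = 0.0900.
n = z²·p(1−p)/E² = 1.96² × 0.0900 / 0.040² = 3.8416 × 0.0900 / 0.001600 ≈ 216.09.
Rounding up gives n = 217.

217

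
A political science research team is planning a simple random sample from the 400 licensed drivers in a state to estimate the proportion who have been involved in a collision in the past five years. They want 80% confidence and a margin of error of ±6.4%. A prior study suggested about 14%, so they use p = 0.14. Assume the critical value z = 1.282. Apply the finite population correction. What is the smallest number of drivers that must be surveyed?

Unadjusted: n₀ = 1.282² × 0.14 × 0.86 / 0.064² ≈ 48.31, so n₀ = 49.
Finite population correction with N = 400: n = n₀ / (1 + (n₀−1)/N) = 49 / (1 + 48/400) = 49 / 1.1200 ≈ 43.75.
Rounding up, n = 44.

44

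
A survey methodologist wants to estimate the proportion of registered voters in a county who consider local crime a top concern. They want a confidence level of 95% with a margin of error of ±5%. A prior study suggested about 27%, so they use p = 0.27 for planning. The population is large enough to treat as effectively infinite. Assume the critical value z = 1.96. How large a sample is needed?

With p = 0.27, p(1−p) = 0.1971.
n = z²·p(1−p)/E² = 1.96² × 0.1971 / 0.050² = 3.8416 × 0.1971 / 0.002500 ≈ 302.87.
Rounding up gives n = 303.

303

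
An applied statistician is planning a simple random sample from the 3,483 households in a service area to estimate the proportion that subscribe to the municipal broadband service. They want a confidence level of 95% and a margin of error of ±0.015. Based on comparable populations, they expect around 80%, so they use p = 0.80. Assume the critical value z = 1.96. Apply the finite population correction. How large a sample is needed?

Unadjusted: n₀ = 1.96² × 0.80 × 0.20 / 0.015² ≈ 2731.80, so n₀ = 2732.
Finite population correction with N = 3,483: n = n₀ / (1 + (n₀−1)/N) = 2732 / (1 + 2731/3483) = 2732 / 1.7841 ≈ 1531.31.
Rounding up, n = 1532.

1532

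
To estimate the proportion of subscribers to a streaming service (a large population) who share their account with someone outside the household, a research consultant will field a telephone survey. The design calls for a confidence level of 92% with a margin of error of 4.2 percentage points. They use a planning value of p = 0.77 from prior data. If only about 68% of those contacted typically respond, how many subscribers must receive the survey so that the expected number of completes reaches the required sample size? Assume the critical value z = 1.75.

Completed interviews needed: n₀ = 1.75² × 0.1771 / 0.042² ≈ 307.47 → 308.
At a 68% response rate, contacts needed = 308 / 0.68 ≈ 452.94 → 453.

453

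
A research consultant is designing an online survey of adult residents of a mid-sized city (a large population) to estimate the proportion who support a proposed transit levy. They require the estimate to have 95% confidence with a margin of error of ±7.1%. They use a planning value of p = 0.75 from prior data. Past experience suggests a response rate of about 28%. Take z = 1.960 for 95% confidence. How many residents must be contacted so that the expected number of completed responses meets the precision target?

Completed interviews needed: n₀ = 1.960² × 0.1875 / 0.071² ≈ 142.89 → 143.
At a 28% response rate, contacts needed = 143 / 0.28 ≈ 510.71 → 511.

511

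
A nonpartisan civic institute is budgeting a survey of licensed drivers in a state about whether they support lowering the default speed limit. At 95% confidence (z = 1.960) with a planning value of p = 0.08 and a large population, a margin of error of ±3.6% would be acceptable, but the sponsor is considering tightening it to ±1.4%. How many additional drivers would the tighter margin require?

1224

At ±3.6%: n = 1.960² × 0.0736 / 0.036² ≈ 218.16 → 219.
At ±1.4%: n = 1.960² × 0.0736 / 0.014² ≈ 1442.56 → 1443.
Additional respondents: 1443 − 219 = 1224.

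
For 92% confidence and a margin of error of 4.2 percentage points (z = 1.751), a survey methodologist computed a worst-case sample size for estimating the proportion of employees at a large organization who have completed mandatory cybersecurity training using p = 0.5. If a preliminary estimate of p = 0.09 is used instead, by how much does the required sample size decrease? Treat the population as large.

Conservative (p = 0.5): n = 1.751² × 0.25 / 0.042² ≈ 434.52 → 435.
Using p = 0.09: p(1−p) = 0.0819, so n = 1.751² × 0.0819 / 0.042² ≈ 142.35 → 143.
Reduction: 435 − 143 = 292.

292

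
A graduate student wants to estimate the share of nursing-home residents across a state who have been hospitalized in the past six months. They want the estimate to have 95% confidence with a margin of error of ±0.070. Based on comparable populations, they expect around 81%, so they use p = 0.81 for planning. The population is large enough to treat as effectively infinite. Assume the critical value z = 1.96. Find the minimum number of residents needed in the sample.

With p = 0.81, p(1−p) = 0.1539.
n = z²·p(1−p)/E² = 1.96² × 0.1539 / 0.070² = 3.8416 × 0.1539 / 0.004900 ≈ 120.66.
Rounding up gives n = 121.

121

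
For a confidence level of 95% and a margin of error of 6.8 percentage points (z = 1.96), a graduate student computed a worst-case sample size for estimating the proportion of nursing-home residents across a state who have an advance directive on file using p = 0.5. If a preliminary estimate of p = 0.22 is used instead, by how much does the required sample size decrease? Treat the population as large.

Conservative (p = 0.5): n = 1.96² × 0.25 / 0.068² ≈ 207.70 → 208.
Using p = 0.22: p(1−p) = 0.1716, so n = 1.96² × 0.1716 / 0.068² ≈ 142.56 → 143.
Reduction: 208 − 143 = 65.

65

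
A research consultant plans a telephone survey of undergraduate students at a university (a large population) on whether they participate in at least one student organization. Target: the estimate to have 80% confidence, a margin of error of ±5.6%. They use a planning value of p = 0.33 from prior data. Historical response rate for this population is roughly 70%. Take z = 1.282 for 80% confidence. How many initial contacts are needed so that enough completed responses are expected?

Completed interviews needed: n₀ = 1.282² × 0.2211 / 0.056² ≈ 115.87 → 116.
At a 70% response rate, contacts needed = 116 / 0.70 ≈ 165.71 → 166.

166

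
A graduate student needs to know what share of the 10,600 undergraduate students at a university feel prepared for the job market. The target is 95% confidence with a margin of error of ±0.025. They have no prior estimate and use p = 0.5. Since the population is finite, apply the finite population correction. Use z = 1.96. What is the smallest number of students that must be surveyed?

1343

Unadjusted: n₀ = 1.96² × 0.50 × 0.50 / 0.025² ≈ 1536.64, so n₀ = 1537.
Finite population correction with N = 10,600: n = n₀ / (1 + (n₀−1)/N) = 1537 / (1 + 1536/10600) = 1537 / 1.1449 ≈ 1342.47.
Rounding up, n = 1343.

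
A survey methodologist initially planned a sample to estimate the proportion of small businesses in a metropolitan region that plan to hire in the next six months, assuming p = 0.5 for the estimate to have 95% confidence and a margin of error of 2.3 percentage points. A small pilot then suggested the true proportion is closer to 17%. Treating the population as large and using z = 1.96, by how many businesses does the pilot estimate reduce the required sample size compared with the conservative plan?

Conservative (p = 0.5): n = 1.96² × 0.25 / 0.023² ≈ 1815.50 → 1816.
Using p = 0.17: p(1−p) = 0.1411, so n = 1.96² × 0.1411 / 0.023² ≈ 1024.67 → 1025.
Reduction: 1816 − 1025 = 791.

791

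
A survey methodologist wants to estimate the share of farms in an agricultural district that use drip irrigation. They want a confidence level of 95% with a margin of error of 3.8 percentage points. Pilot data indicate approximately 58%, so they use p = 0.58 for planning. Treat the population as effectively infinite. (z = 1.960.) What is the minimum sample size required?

With p = 0.58, p(1−p) = 0.2436.
n = z²·p(1−p)/E² = 1.960² × 0.2436 / 0.038² = 3.8416 × 0.2436 / 0.001444 ≈ 648.07.
Rounding up gives n = 649.

649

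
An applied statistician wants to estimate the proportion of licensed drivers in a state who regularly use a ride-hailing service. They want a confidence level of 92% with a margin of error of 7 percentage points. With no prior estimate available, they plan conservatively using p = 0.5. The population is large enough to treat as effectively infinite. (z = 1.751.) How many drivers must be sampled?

With p = 0.5, p(1−p) = 0.25.
n = z²·p(1−p)/E² = 1.751² × 0.2500 / 0.070² = 3.0660 × 0.2500 / 0.004900 ≈ 156.43.
Rounding up gives n = 157.

157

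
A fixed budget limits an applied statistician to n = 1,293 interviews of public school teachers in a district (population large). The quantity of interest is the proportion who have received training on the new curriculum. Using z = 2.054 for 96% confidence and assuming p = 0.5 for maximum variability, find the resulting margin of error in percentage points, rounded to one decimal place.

2.9

SE(p̂) = √[p(1−p)/n] = √[0.2500/1293] = 0.01390.
E = z × SE = 2.054 × 0.01390 = 0.02856, or 2.9 percentage points.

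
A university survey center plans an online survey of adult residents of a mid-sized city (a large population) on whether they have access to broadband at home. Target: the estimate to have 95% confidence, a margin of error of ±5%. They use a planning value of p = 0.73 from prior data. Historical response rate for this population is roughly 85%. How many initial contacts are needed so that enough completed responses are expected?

357

For 95% confidence, z = 1.96.
Completed interviews needed: n₀ = 1.96² × 0.1971 / 0.050² ≈ 302.87 → 303.
At an 85% response rate, contacts needed = 303 / 0.85 ≈ 356.47 → 357.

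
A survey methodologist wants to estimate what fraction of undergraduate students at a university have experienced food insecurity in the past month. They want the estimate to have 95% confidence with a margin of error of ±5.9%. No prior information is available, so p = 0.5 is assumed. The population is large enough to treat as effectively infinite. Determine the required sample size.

For 95% confidence, z = 1.960.
With p = 0.5, p(1−p) = 0.25.
n = z²·p(1−p)/E² = 1.960² × 0.2500 / 0.059² = 3.8416 × 0.2500 / 0.003481 ≈ 275.90.
Rounding up gives n = 276.

276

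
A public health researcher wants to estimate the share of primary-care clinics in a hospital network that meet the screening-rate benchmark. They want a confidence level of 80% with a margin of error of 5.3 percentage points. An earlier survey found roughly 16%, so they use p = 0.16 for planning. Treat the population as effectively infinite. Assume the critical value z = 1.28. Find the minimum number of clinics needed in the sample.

With p = 0.16, p(1−p) = 0.1344.
n = z²·p(1−p)/E² = 1.28² × 0.1344 / 0.053² = 1.6384 × 0.1344 / 0.002809 ≈ 78.39.
Rounding up gives n = 79.

79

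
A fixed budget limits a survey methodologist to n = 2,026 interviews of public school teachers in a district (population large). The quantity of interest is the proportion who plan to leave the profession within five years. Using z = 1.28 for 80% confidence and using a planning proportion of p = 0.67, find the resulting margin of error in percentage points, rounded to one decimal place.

SE(p̂) = √[p(1−p)/n] = √[0.2211/2026] = 0.01045.
E = z × SE = 1.28 × 0.01045 = 0.01337, or 1.3 percentage points.

1.3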